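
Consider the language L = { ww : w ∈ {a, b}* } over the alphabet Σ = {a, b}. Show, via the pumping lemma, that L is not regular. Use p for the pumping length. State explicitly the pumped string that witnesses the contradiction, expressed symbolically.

Assume L is regular; let p be its pumping constant.
Take w = a^p b^p a^p b^p = uu where u = a^pb^p; then w ∈ L and |w| = 4p ≥ p.
Write w = xyz as guaranteed by the lemma, with |xy| ≤ p and |y| ≥ 1.
The first p characters of w are a's, so xy (and hence y) consists only of a's. Write y = a^k, 1 ≤ k ≤ p.
Pump with i = 2: xy^2z = a^{p+k} b^p a^p b^p, of length 4p+k. Suppose this equals vv. The string starts with a and ends with b, so v does too; thus the boundary between the two copies of v is a b→a transition. There is exactly one such transition, at position 2p+k, so |v| = 2p+k and |vv| = 4p+2k ≠ 4p+k since k ≥ 1. So xy^2z ∉ L.
This is a contradiction; hence L is not regular.

a^{p+k} b^p a^p b^p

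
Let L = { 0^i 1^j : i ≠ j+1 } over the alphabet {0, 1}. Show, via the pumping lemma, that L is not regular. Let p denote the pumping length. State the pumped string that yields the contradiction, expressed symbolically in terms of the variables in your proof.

Toward a contradiction, assume L is regular with pumping length p.
Choose w = 0^p 1^{p+p!-1}. Since p ≠ (p+p!-1)+1 = p+p!, w ∈ L; and |w| ≥ p.
Write w = xyz as guaranteed by the lemma, with |xy| ≤ p and |y| > 0.
Since the first p symbols of w are all 0's and |xy| ≤ p, y lies entirely in the leading 0-block: y = 0^k for some k with 1 ≤ k ≤ p.
Since 1 ≤ k ≤ p, k divides p!; set t = 1 + p!/k. Then xy^t z has p + (p!/k)·k = p + p! copies of 0. Now the 0-count is p+p! and (1-count)+1 = (p+p!-1)+1 = p+p!, so i ≠ j+1 fails. So xy^t z = 0^{p+p!} 1^{p+p!-1} ∉ L.
This is a contradiction; hence L is not regular.

0^{p+p!} 1^{p+p!-1}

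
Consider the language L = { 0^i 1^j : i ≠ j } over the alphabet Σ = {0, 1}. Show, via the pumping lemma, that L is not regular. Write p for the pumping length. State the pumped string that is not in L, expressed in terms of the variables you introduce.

0^{p+p!} 1^{p+p!}

Assume L is regular; let p be its pumping constant.
Choose w = 0^p 1^{p+p!}. Since p ≠ p+p!, w ∈ L; and |w| ≥ p.
By the pumping lemma, w = xyz with |xy| ≤ p and y is nonempty.
Since the first p symbols of w are all 0's and |xy| ≤ p, y lies entirely in the leading 0-block: y = 0^k for some k with 1 ≤ k ≤ p.
Since 1 ≤ k ≤ p, k divides p!; set t = 1 + p!/k. Then xy^t z has p + (p!/k)·k = p + p! copies of 0. Now the 0-count equals the 1-count, so i ≠ j fails. So xy^t z = 0^{p+p!} 1^{p+p!} ∉ L.
This contradicts the pumping lemma, so L is not regular.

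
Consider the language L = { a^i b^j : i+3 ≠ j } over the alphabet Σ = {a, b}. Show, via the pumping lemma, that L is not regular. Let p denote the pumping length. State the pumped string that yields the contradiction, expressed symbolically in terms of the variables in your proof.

a^{p+p!} b^{p+p!+3}

Toward a contradiction, assume L is regular with pumping length p.
Choose w = a^p b^{p+p!+3}. Since p ≠ (p+p!+3)-3 = p+p!, w ∈ L; and |w| ≥ p.
By the pumping lemma, w = xyz with |xy| ≤ p and |y| > 0.
The first p characters of w are a's, so xy (and hence y) consists only of a's. Write y = a^k, 1 ≤ k ≤ p.
Since 1 ≤ k ≤ p, k divides p!; set t = 1 + p!/k. Then xy^t z has p + (p!/k)·k = p + p! copies of a. Now the a-count is p+p! and (b-count)-3 = (p+p!+3)-3 = p+p!, so i+3 ≠ j fails. So xy^t z = a^{p+p!} b^{p+p!+3} ∉ L.
This is a contradiction; hence L is not regular.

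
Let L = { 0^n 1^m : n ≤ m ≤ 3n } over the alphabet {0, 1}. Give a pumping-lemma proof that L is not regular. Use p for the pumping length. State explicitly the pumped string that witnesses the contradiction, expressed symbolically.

Suppose for contradiction that L is regular, and let p be the pumping length.
Take w = 0^p 1^p ∈ L (since p ≤ p ≤ 3p), with |w| = 2p ≥ p.
The pumping lemma gives a decomposition w = xyz where |xy| ≤ p and |y| > 0.
Because |xy| ≤ p and w begins with p copies of 0, we have y = 0^k with 1 ≤ k ≤ p.
Pump with i = 2: xy^2z = 0^{p+k} 1^p. Now n = p+k > p = m, so the condition n ≤ m fails. Thus xy^2z ∉ L.
Contradiction. Therefore L is not regular.

0^{p+k} 1^p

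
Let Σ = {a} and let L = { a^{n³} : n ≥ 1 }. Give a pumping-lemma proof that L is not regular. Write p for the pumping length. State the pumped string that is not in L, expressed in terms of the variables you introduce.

a^{p³+k}

Toward a contradiction, assume L is regular with pumping length p.
Take w = a^{p³} ∈ L with |w| = p³ ≥ p.
The pumping lemma gives a decomposition w = xyz where |xy| ≤ p and |y| > 0.
Then y = a^k for some k with 1 ≤ k ≤ p.
Pump with i = 2: xy^2z = a^{p³+k}. Since 1 ≤ k ≤ p, p³ < p³+k ≤ p³+p < p³+3p²+3p+1 = (p+1)³, so p³+k is not a perfect cube. So xy^2z ∉ L.
Contradiction. Therefore L is not regular.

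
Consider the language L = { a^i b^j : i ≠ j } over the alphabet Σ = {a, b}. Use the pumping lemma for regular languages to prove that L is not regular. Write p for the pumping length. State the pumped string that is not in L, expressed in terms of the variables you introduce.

Assume L is regular; let p be its pumping constant.
Choose w = a^p b^{p+p!}. Since p ≠ p+p!, w ∈ L; and |w| ≥ p.
The pumping lemma gives a decomposition w = xyz where |xy| ≤ p and y is nonempty.
The first p characters of w are a's, so xy (and hence y) consists only of a's. Write y = a^k, 1 ≤ k ≤ p.
Since 1 ≤ k ≤ p, k divides p!; set t = 1 + p!/k. Then xy^t z has p + (p!/k)·k = p + p! copies of a. Now the a-count equals the b-count, so i ≠ j fails. So xy^t z = a^{p+p!} b^{p+p!} ∉ L.
Contradiction. Therefore L is not regular.

a^{p+p!} b^{p+p!}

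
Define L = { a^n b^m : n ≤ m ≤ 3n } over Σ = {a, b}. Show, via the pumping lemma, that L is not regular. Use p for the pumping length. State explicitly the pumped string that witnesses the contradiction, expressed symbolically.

a^{p+k} b^p

Assume L is regular; let p be its pumping constant.
Take w = a^p b^p ∈ L (since p ≤ p ≤ 3p), with |w| = 2p ≥ p.
The pumping lemma gives a decomposition w = xyz where |xy| ≤ p and |y| > 0.
Because |xy| ≤ p and w begins with p copies of a, we have y = a^k with 1 ≤ k ≤ p.
Pump with i = 2: xy^2z = a^{p+k} b^p. Now n = p+k > p = m, so the condition n ≤ m fails. Thus xy^2z ∉ L.
This contradicts the pumping lemma, so L is not regular.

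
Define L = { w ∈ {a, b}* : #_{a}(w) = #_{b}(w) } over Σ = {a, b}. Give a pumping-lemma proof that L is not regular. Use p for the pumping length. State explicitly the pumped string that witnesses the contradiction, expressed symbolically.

Suppose for contradiction that L is regular, and let p be the pumping length.
Choose w = a^p b^p ∈ L with |w| = 2p ≥ p.
The pumping lemma gives a decomposition w = xyz where |xy| ≤ p and |y| ≥ 1.
Since the first p symbols of w are all a's and |xy| ≤ p, y lies entirely in the leading a-block: y = a^k for some k with 1 ≤ k ≤ p.
Pump with i = 2: xy^2z = a^{p+k} b^p has p+k occurrences of a but only p of b. Since k ≥ 1 the counts differ, so xy^2z ∉ L.
This is a contradiction; hence L is not regular.

a^{p+k} b^p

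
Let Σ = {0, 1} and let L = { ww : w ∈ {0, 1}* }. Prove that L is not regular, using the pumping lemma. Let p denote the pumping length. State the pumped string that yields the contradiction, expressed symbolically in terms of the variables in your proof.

Toward a contradiction, assume L is regular with pumping length p.
Take w = 0^p 1^p 0^p 1^p = uu where u = 0^p1^p; then w ∈ L and |w| = 4p ≥ p.
By the pumping lemma, w = xyz with |xy| ≤ p and y is nonempty.
Since the first p symbols of w are all 0's and |xy| ≤ p, y lies entirely in the leading 0-block: y = 0^k for some k with 1 ≤ k ≤ p.
Pump with i = 2: xy^2z = 0^{p+k} 1^p 0^p 1^p, of length 4p+k. Suppose this equals vv. The string starts with 0 and ends with 1, so v does too; thus the boundary between the two copies of v is a 1→0 transition. There is exactly one such transition, at position 2p+k, so |v| = 2p+k and |vv| = 4p+2k ≠ 4p+k since k ≥ 1. So xy^2z ∉ L.
This is a contradiction; hence L is not regular.

0^{p+k} 1^p 0^p 1^p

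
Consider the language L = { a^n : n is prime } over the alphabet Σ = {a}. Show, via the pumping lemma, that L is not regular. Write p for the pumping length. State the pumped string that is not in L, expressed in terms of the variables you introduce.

Assume L is regular. Let p be the pumping length given by the pumping lemma.
Let q be a prime with q ≥ p+2 (infinitely many primes exist), and take w = a^q ∈ L with |w| = q ≥ p.
The pumping lemma gives a decomposition w = xyz where |xy| ≤ p and |y| ≥ 1.
Then y = a^k for some k with 1 ≤ k ≤ p.
Since 1 ≤ k ≤ p, |xz| = q-k. Pump with i = q+1: |xy^{q+1}z| = (q-k)+(q+1)k = q+qk = q(1+k), which is composite (both factors ≥ 2). So xy^{q+1}z = a^{q(1+k)} ∉ L.
This contradicts the pumping lemma, so L is not regular.

a^{q(1+k)}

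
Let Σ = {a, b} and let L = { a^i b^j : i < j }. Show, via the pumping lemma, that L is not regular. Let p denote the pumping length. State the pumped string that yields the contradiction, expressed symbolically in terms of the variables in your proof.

Assume L is regular; let p be its pumping constant.
Choose w = a^p b^{p+1} ∈ L, with |w| = 2p+1 ≥ p.
Write w = xyz as guaranteed by the lemma, with |xy| ≤ p and y is nonempty.
Since the first p symbols of w are all a's and |xy| ≤ p, y lies entirely in the leading a-block: y = a^k for some k with 1 ≤ k ≤ p.
Consider xy^2z = a^{p+k} b^{p+1}. Since k ≥ 1, the a-count p+k is at least p+1, so i < j fails; thus xy^2z ∉ L.
Contradiction. Therefore L is not regular.

a^{p+k} b^{p+1}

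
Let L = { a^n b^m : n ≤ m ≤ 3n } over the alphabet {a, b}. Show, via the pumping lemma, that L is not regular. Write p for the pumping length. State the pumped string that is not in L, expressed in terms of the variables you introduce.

Suppose for contradiction that L is regular, and let p be the pumping length.
Take w = a^p b^p ∈ L (since p ≤ p ≤ 3p), with |w| = 2p ≥ p.
The pumping lemma gives a decomposition w = xyz where |xy| ≤ p and y is nonempty.
Because |xy| ≤ p and w begins with p copies of a, we have y = a^k with 1 ≤ k ≤ p.
Pump with i = 2: xy^2z = a^{p+k} b^p. Now n = p+k > p = m, so the condition n ≤ m fails. Thus xy^2z ∉ L.
This is a contradiction; hence L is not regular.

a^{p+k} b^p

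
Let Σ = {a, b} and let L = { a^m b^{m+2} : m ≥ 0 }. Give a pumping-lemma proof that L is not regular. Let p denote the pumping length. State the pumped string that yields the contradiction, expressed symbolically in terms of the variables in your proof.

Toward a contradiction, assume L is regular with pumping length p.
Take w = a^p b^{p+2}. Then w ∈ L and |w| = 2p+2 ≥ p.
Write w = xyz as guaranteed by the lemma, with |xy| ≤ p and |y| ≥ 1.
Since the first p symbols of w are all a's and |xy| ≤ p, y lies entirely in the leading a-block: y = a^k for some k with 1 ≤ k ≤ p.
Pump with i = 2: xy^2z = a^{p+k} b^{p+2}. For this to lie in L we would need p+2 = (p+k)+2, which forces k = 0. But k ≥ 1, so xy^2z ∉ L.
This is a contradiction; hence L is not regular.

a^{p+k} b^{p+2}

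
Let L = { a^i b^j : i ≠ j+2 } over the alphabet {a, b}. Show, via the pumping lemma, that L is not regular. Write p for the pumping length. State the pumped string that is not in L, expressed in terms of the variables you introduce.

a^{p+p!} b^{p+p!-2}

Assume L is regular; let p be its pumping constant.
Choose w = a^p b^{p+p!-2}. Since p ≠ (p+p!-2)+2 = p+p!, w ∈ L; and |w| ≥ p.
Write w = xyz as guaranteed by the lemma, with |xy| ≤ p and |y| > 0.
The first p characters of w are a's, so xy (and hence y) consists only of a's. Write y = a^k, 1 ≤ k ≤ p.
Since 1 ≤ k ≤ p, k divides p!; set t = 1 + p!/k. Then xy^t z has p + (p!/k)·k = p + p! copies of a. Now the a-count is p+p! and (b-count)+2 = (p+p!-2)+2 = p+p!, so i ≠ j+2 fails. So xy^t z = a^{p+p!} b^{p+p!-2} ∉ L.
This is a contradiction; hence L is not regular.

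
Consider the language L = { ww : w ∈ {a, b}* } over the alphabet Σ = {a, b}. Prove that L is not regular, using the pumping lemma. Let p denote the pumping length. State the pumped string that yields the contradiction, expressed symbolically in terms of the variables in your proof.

a^{p+k} b^p a^p b^p

Suppose for contradiction that L is regular, and let p be the pumping length.
Take w = a^p b^p a^p b^p = uu where u = a^pb^p; then w ∈ L and |w| = 4p ≥ p.
Write w = xyz as guaranteed by the lemma, with |xy| ≤ p and |y| > 0.
The first p characters of w are a's, so xy (and hence y) consists only of a's. Write y = a^k, 1 ≤ k ≤ p.
Pump with i = 2: xy^2z = a^{p+k} b^p a^p b^p, of length 4p+k. Suppose this equals vv. The string starts with a and ends with b, so v does too; thus the boundary between the two copies of v is a b→a transition. There is exactly one such transition, at position 2p+k, so |v| = 2p+k and |vv| = 4p+2k ≠ 4p+k since k ≥ 1. So xy^2z ∉ L.
This is a contradiction; hence L is not regular.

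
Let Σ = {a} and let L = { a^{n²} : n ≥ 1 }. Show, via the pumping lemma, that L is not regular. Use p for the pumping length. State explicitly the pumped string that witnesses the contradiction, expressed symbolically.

a^{p²+k}

Assume L is regular. Let p be the pumping length given by the pumping lemma.
Take w = a^{p²} ∈ L with |w| = p² ≥ p.
By the pumping lemma, w = xyz with |xy| ≤ p and |y| > 0.
Then y = a^k for some k with 1 ≤ k ≤ p.
Pump with i = 2: xy^2z = a^{p²+k}. Since 1 ≤ k ≤ p, p² < p²+k ≤ p²+p < (p+1)², so p²+k lies strictly between consecutive squares and is not a perfect square. So xy^2z ∉ L.
This contradicts the pumping lemma, so L is not regular.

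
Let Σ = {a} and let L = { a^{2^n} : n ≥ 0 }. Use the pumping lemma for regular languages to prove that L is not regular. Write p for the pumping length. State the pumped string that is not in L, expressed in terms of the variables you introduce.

Assume L is regular; let p be its pumping constant.
Take w = a^{2^p} ∈ L with |w| = 2^p ≥ p.
Write w = xyz as guaranteed by the lemma, with |xy| ≤ p and |y| > 0.
Then y = a^k for some k with 1 ≤ k ≤ p.
Pump with i = 2: xy^2z = a^{2^p+k}. Since 1 ≤ k ≤ p < 2^p, we have 2^p < 2^p+k < 2^{p+1}, so 2^p+k is not a power of 2. So xy^2z ∉ L.
This contradicts the pumping lemma, so L is not regular.

a^{2^p+k}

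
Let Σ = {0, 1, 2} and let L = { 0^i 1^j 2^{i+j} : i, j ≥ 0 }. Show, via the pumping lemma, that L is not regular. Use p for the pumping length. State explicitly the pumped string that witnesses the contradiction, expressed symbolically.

0^{p+k} 1^p 2^{2p}

Suppose for contradiction that L is regular, and let p be the pumping length.
Take w = 0^p 1^p 2^{2p} ∈ L (with i=j=p, i+j=2p), |w| = 4p ≥ p.
By the pumping lemma, w = xyz with |xy| ≤ p and |y| > 0.
The first p characters of w are 0's, so xy (and hence y) consists only of 0's. Write y = 0^k, 1 ≤ k ≤ p.
Consider xy^2z = 0^{p+k} 1^p 2^{2p}. Now the 0- and 1-counts sum to 2p+k, but the 2-count is 2p ≠ 2p+k. So xy^2z ∉ L.
This contradicts the pumping lemma, so L is not regular.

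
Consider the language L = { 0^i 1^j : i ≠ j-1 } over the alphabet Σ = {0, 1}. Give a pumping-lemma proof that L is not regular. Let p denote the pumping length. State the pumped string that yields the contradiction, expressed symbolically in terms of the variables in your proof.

0^{p+p!} 1^{p+p!+1}

Toward a contradiction, assume L is regular with pumping length p.
Choose w = 0^p 1^{p+p!+1}. Since p ≠ (p+p!+1)-1 = p+p!, w ∈ L; and |w| ≥ p.
By the pumping lemma, w = xyz with |xy| ≤ p and |y| ≥ 1.
Because |xy| ≤ p and w begins with p copies of 0, we have y = 0^k with 1 ≤ k ≤ p.
Since 1 ≤ k ≤ p, k divides p!; set t = 1 + p!/k. Then xy^t z has p + (p!/k)·k = p + p! copies of 0. Now the 0-count is p+p! and (1-count)-1 = (p+p!+1)-1 = p+p!, so i ≠ j-1 fails. So xy^t z = 0^{p+p!} 1^{p+p!+1} ∉ L.
This contradicts the pumping lemma, so L is not regular.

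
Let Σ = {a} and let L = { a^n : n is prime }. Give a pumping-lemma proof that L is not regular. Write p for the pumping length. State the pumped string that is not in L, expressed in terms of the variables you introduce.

a^{q(1+k)}

Assume L is regular. Let p be the pumping length given by the pumping lemma.
Let q be a prime with q ≥ p+2 (infinitely many primes exist), and take w = a^q ∈ L with |w| = q ≥ p.
The pumping lemma gives a decomposition w = xyz where |xy| ≤ p and y is nonempty.
Then y = a^k for some k with 1 ≤ k ≤ p.
Since 1 ≤ k ≤ p, |xz| = q-k. Pump with i = q+1: |xy^{q+1}z| = (q-k)+(q+1)k = q+qk = q(1+k), which is composite (both factors ≥ 2). So xy^{q+1}z = a^{q(1+k)} ∉ L.
This is a contradiction; hence L is not regular.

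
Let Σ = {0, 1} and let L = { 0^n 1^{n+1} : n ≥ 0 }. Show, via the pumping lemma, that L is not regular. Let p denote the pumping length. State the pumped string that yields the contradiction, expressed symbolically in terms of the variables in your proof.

0^{p+k} 1^{p+1}

Assume L is regular. Let p be the pumping length given by the pumping lemma.
Let w = 0^p 1^{p+1} ∈ L; note |w| = 2p+1 ≥ p.
The pumping lemma gives a decomposition w = xyz where |xy| ≤ p and |y| ≥ 1.
Because |xy| ≤ p and w begins with p copies of 0, we have y = 0^k with 1 ≤ k ≤ p.
Pump with i = 2: xy^2z = 0^{p+k} 1^{p+1}. For this to lie in L we would need p+1 = (p+k)+1, which forces k = 0. But k ≥ 1, so xy^2z ∉ L.
This is a contradiction; hence L is not regular.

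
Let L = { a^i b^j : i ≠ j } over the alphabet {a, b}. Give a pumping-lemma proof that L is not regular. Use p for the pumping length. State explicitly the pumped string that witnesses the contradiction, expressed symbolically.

a^{p+p!} b^{p+p!}

Suppose for contradiction that L is regular, and let p be the pumping length.
Choose w = a^p b^{p+p!}. Since p ≠ p+p!, w ∈ L; and |w| ≥ p.
By the pumping lemma, w = xyz with |xy| ≤ p and |y| > 0.
Because |xy| ≤ p and w begins with p copies of a, we have y = a^k with 1 ≤ k ≤ p.
Since 1 ≤ k ≤ p, k divides p!; set t = 1 + p!/k. Then xy^t z has p + (p!/k)·k = p + p! copies of a. Now the a-count equals the b-count, so i ≠ j fails. So xy^t z = a^{p+p!} b^{p+p!} ∉ L.
Contradiction. Therefore L is not regular.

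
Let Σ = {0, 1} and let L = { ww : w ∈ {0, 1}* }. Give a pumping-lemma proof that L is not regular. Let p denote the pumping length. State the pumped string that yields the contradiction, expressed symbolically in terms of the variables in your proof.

Toward a contradiction, assume L is regular with pumping length p.
Take w = 0^p 1^p 0^p 1^p = uu where u = 0^p1^p; then w ∈ L and |w| = 4p ≥ p.
Write w = xyz as guaranteed by the lemma, with |xy| ≤ p and |y| ≥ 1.
Because |xy| ≤ p and w begins with p copies of 0, we have y = 0^k with 1 ≤ k ≤ p.
Pump with i = 2: xy^2z = 0^{p+k} 1^p 0^p 1^p, of length 4p+k. Suppose this equals vv. The string starts with 0 and ends with 1, so v does too; thus the boundary between the two copies of v is a 1→0 transition. There is exactly one such transition, at position 2p+k, so |v| = 2p+k and |vv| = 4p+2k ≠ 4p+k since k ≥ 1. So xy^2z ∉ L.
This is a contradiction; hence L is not regular.

0^{p+k} 1^p 0^p 1^p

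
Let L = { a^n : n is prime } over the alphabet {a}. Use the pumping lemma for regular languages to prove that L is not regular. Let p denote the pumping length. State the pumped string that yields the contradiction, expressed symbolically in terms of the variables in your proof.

Assume L is regular; let p be its pumping constant.
Let q be a prime with q ≥ p+2 (infinitely many primes exist), and take w = a^q ∈ L with |w| = q ≥ p.
The pumping lemma gives a decomposition w = xyz where |xy| ≤ p and |y| > 0.
Then y = a^k for some k with 1 ≤ k ≤ p.
Since 1 ≤ k ≤ p, |xz| = q-k. Pump with i = q+1: |xy^{q+1}z| = (q-k)+(q+1)k = q+qk = q(1+k), which is composite (both factors ≥ 2). So xy^{q+1}z = a^{q(1+k)} ∉ L.
This contradicts the pumping lemma, so L is not regular.

a^{q(1+k)}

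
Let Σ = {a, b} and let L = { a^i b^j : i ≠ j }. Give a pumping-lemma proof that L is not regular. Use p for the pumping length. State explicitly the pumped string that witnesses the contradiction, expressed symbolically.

Assume L is regular. Let p be the pumping length given by the pumping lemma.
Choose w = a^p b^{p+p!}. Since p ≠ p+p!, w ∈ L; and |w| ≥ p.
By the pumping lemma, w = xyz with |xy| ≤ p and |y| ≥ 1.
The first p characters of w are a's, so xy (and hence y) consists only of a's. Write y = a^k, 1 ≤ k ≤ p.
Since 1 ≤ k ≤ p, k divides p!; set t = 1 + p!/k. Then xy^t z has p + (p!/k)·k = p + p! copies of a. Now the a-count equals the b-count, so i ≠ j fails. So xy^t z = a^{p+p!} b^{p+p!} ∉ L.
Contradiction. Therefore L is not regular.

a^{p+p!} b^{p+p!}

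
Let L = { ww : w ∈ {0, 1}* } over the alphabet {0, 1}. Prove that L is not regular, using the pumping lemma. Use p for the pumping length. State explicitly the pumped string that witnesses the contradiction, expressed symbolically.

Assume L is regular; let p be its pumping constant.
Take w = 0^p 1^p 0^p 1^p = uu where u = 0^p1^p; then w ∈ L and |w| = 4p ≥ p.
Write w = xyz as guaranteed by the lemma, with |xy| ≤ p and |y| ≥ 1.
Because |xy| ≤ p and w begins with p copies of 0, we have y = 0^k with 1 ≤ k ≤ p.
Pump with i = 2: xy^2z = 0^{p+k} 1^p 0^p 1^p, of length 4p+k. Suppose this equals vv. The string starts with 0 and ends with 1, so v does too; thus the boundary between the two copies of v is a 1→0 transition. There is exactly one such transition, at position 2p+k, so |v| = 2p+k and |vv| = 4p+2k ≠ 4p+k since k ≥ 1. So xy^2z ∉ L.
This is a contradiction; hence L is not regular.

0^{p+k} 1^p 0^p 1^p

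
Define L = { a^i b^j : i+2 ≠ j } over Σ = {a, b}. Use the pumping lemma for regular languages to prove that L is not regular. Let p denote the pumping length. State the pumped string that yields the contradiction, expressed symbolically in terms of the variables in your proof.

Suppose for contradiction that L is regular, and let p be the pumping length.
Choose w = a^p b^{p+p!+2}. Since p ≠ (p+p!+2)-2 = p+p!, w ∈ L; and |w| ≥ p.
By the pumping lemma, w = xyz with |xy| ≤ p and y is nonempty.
The first p characters of w are a's, so xy (and hence y) consists only of a's. Write y = a^k, 1 ≤ k ≤ p.
Since 1 ≤ k ≤ p, k divides p!; set t = 1 + p!/k. Then xy^t z has p + (p!/k)·k = p + p! copies of a. Now the a-count is p+p! and (b-count)-2 = (p+p!+2)-2 = p+p!, so i+2 ≠ j fails. So xy^t z = a^{p+p!} b^{p+p!+2} ∉ L.
This contradicts the pumping lemma, so L is not regular.

a^{p+p!} b^{p+p!+2}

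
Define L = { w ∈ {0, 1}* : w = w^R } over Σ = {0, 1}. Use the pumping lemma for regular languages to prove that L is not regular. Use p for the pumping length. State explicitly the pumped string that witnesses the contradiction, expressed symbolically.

Toward a contradiction, assume L is regular with pumping length p.
Take w = 0^p 1 0^p, a palindrome of length 2p+1 ≥ p.
Write w = xyz as guaranteed by the lemma, with |xy| ≤ p and |y| > 0.
The first p characters of w are 0's, so xy (and hence y) consists only of 0's. Write y = 0^k, 1 ≤ k ≤ p.
Pump with i = 2: xy^2z = 0^{p+k} 1 0^p. Its reverse is 0^p 1 0^{p+k}, which differs from xy^2z since k ≥ 1. So xy^2z is not a palindrome and xy^2z ∉ L.
Contradiction. Therefore L is not regular.

0^{p+k} 1 0^p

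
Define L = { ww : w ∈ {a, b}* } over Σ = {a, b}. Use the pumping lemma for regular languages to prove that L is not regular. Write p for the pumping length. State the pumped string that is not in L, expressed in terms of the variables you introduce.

a^{p+k} b^p a^p b^p

Assume L is regular. Let p be the pumping length given by the pumping lemma.
Take w = a^p b^p a^p b^p = uu where u = a^pb^p; then w ∈ L and |w| = 4p ≥ p.
Write w = xyz as guaranteed by the lemma, with |xy| ≤ p and |y| > 0.
The first p characters of w are a's, so xy (and hence y) consists only of a's. Write y = a^k, 1 ≤ k ≤ p.
Pump with i = 2: xy^2z = a^{p+k} b^p a^p b^p, of length 4p+k. Suppose this equals vv. The string starts with a and ends with b, so v does too; thus the boundary between the two copies of v is a b→a transition. There is exactly one such transition, at position 2p+k, so |v| = 2p+k and |vv| = 4p+2k ≠ 4p+k since k ≥ 1. So xy^2z ∉ L.
This contradicts the pumping lemma, so L is not regular.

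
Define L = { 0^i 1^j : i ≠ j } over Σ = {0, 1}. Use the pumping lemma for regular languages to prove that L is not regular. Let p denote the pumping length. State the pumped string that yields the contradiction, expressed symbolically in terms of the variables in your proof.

Suppose for contradiction that L is regular, and let p be the pumping length.
Choose w = 0^p 1^{p+p!}. Since p ≠ p+p!, w ∈ L; and |w| ≥ p.
By the pumping lemma, w = xyz with |xy| ≤ p and y is nonempty.
The first p characters of w are 0's, so xy (and hence y) consists only of 0's. Write y = 0^k, 1 ≤ k ≤ p.
Since 1 ≤ k ≤ p, k divides p!; set t = 1 + p!/k. Then xy^t z has p + (p!/k)·k = p + p! copies of 0. Now the 0-count equals the 1-count, so i ≠ j fails. So xy^t z = 0^{p+p!} 1^{p+p!} ∉ L.
Contradiction. Therefore L is not regular.

0^{p+p!} 1^{p+p!}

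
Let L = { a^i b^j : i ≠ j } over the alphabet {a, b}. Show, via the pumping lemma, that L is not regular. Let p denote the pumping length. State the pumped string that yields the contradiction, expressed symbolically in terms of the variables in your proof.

a^{p+p!} b^{p+p!}

Assume L is regular; let p be its pumping constant.
Choose w = a^p b^{p+p!}. Since p ≠ p+p!, w ∈ L; and |w| ≥ p.
Write w = xyz as guaranteed by the lemma, with |xy| ≤ p and |y| > 0.
The first p characters of w are a's, so xy (and hence y) consists only of a's. Write y = a^k, 1 ≤ k ≤ p.
Since 1 ≤ k ≤ p, k divides p!; set t = 1 + p!/k. Then xy^t z has p + (p!/k)·k = p + p! copies of a. Now the a-count equals the b-count, so i ≠ j fails. So xy^t z = a^{p+p!} b^{p+p!} ∉ L.
Contradiction. Therefore L is not regular.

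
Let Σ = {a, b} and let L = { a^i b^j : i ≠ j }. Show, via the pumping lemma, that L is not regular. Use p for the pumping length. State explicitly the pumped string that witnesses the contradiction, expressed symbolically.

a^{p+p!} b^{p+p!}

Suppose for contradiction that L is regular, and let p be the pumping length.
Choose w = a^p b^{p+p!}. Since p ≠ p+p!, w ∈ L; and |w| ≥ p.
Write w = xyz as guaranteed by the lemma, with |xy| ≤ p and |y| ≥ 1.
Because |xy| ≤ p and w begins with p copies of a, we have y = a^k with 1 ≤ k ≤ p.
Since 1 ≤ k ≤ p, k divides p!; set t = 1 + p!/k. Then xy^t z has p + (p!/k)·k = p + p! copies of a. Now the a-count equals the b-count, so i ≠ j fails. So xy^t z = a^{p+p!} b^{p+p!} ∉ L.
This is a contradiction; hence L is not regular.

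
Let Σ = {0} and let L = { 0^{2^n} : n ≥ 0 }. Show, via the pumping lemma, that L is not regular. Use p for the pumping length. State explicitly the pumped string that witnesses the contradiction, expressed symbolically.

Suppose for contradiction that L is regular, and let p be the pumping length.
Take w = 0^{2^p} ∈ L with |w| = 2^p ≥ p.
By the pumping lemma, w = xyz with |xy| ≤ p and |y| > 0.
Then y = 0^k for some k with 1 ≤ k ≤ p.
Pump with i = 2: xy^2z = 0^{2^p+k}. Since 1 ≤ k ≤ p < 2^p, we have 2^p < 2^p+k < 2^{p+1}, so 2^p+k is not a power of 2. So xy^2z ∉ L.
This is a contradiction; hence L is not regular.

0^{2^p+k}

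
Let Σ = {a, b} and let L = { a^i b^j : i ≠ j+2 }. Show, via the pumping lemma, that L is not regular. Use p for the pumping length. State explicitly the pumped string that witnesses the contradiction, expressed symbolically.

Suppose for contradiction that L is regular, and let p be the pumping length.
Choose w = a^p b^{p+p!-2}. Since p ≠ (p+p!-2)+2 = p+p!, w ∈ L; and |w| ≥ p.
Write w = xyz as guaranteed by the lemma, with |xy| ≤ p and |y| ≥ 1.
Because |xy| ≤ p and w begins with p copies of a, we have y = a^k with 1 ≤ k ≤ p.
Since 1 ≤ k ≤ p, k divides p!; set t = 1 + p!/k. Then xy^t z has p + (p!/k)·k = p + p! copies of a. Now the a-count is p+p! and (b-count)+2 = (p+p!-2)+2 = p+p!, so i ≠ j+2 fails. So xy^t z = a^{p+p!} b^{p+p!-2} ∉ L.
This is a contradiction; hence L is not regular.

a^{p+p!} b^{p+p!-2}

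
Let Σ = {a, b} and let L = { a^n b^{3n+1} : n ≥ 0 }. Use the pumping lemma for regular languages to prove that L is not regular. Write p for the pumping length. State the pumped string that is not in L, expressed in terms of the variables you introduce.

Suppose for contradiction that L is regular, and let p be the pumping length.
Let w = a^p b^{3p+1} ∈ L; note |w| = 4p+1 ≥ p.
Write w = xyz as guaranteed by the lemma, with |xy| ≤ p and |y| > 0.
The first p characters of w are a's, so xy (and hence y) consists only of a's. Write y = a^k, 1 ≤ k ≤ p.
Pump with i = 2: xy^2z = a^{p+k} b^{3p+1}. For this to lie in L we would need 3p+1 = 3(p+k)+1, which forces k = 0. But k ≥ 1, so xy^2z ∉ L.
This is a contradiction; hence L is not regular.

a^{p+k} b^{3p+1}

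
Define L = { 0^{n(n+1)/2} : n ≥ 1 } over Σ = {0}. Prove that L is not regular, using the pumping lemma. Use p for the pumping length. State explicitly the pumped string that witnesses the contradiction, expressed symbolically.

Assume L is regular; let p be its pumping constant.
Take w = 0^{p(p+1)/2} ∈ L with |w| = p(p+1)/2 ≥ p.
The pumping lemma gives a decomposition w = xyz where |xy| ≤ p and y is nonempty.
Then y = 0^k for some k with 1 ≤ k ≤ p.
Pump with i = 2: xy^2z = 0^{p(p+1)/2+k}. Since 1 ≤ k ≤ p, p(p+1)/2 < p(p+1)/2+k ≤ p(p+1)/2+p < (p+1)(p+2)/2, so p(p+1)/2+k is strictly between consecutive triangular numbers. So xy^2z ∉ L.
This is a contradiction; hence L is not regular.

0^{p(p+1)/2+k}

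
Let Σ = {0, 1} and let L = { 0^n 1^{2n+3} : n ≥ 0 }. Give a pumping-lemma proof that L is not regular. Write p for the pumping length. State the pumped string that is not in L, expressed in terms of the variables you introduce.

Suppose for contradiction that L is regular, and let p be the pumping length.
Take w = 0^p 1^{2p+3}. Then w ∈ L and |w| = 3p+3 ≥ p.
By the pumping lemma, w = xyz with |xy| ≤ p and |y| > 0.
The first p characters of w are 0's, so xy (and hence y) consists only of 0's. Write y = 0^k, 1 ≤ k ≤ p.
Pump with i = 2: xy^2z = 0^{p+k} 1^{2p+3}. For this to lie in L we would need 2p+3 = 2(p+k)+3, which forces k = 0. But k ≥ 1, so xy^2z ∉ L.
This contradicts the pumping lemma, so L is not regular.

0^{p+k} 1^{2p+3}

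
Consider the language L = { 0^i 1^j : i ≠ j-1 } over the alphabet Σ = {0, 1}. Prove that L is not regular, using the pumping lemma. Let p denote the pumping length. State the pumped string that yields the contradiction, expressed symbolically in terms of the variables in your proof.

0^{p+p!} 1^{p+p!+1}

Assume L is regular; let p be its pumping constant.
Choose w = 0^p 1^{p+p!+1}. Since p ≠ (p+p!+1)-1 = p+p!, w ∈ L; and |w| ≥ p.
Write w = xyz as guaranteed by the lemma, with |xy| ≤ p and y is nonempty.
The first p characters of w are 0's, so xy (and hence y) consists only of 0's. Write y = 0^k, 1 ≤ k ≤ p.
Since 1 ≤ k ≤ p, k divides p!; set t = 1 + p!/k. Then xy^t z has p + (p!/k)·k = p + p! copies of 0. Now the 0-count is p+p! and (1-count)-1 = (p+p!+1)-1 = p+p!, so i ≠ j-1 fails. So xy^t z = 0^{p+p!} 1^{p+p!+1} ∉ L.
This is a contradiction; hence L is not regular.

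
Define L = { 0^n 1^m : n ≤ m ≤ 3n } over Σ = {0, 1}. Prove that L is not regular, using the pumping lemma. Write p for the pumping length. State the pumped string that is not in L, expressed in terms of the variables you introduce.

0^{p+k} 1^p

Suppose for contradiction that L is regular, and let p be the pumping length.
Take w = 0^p 1^p ∈ L (since p ≤ p ≤ 3p), with |w| = 2p ≥ p.
The pumping lemma gives a decomposition w = xyz where |xy| ≤ p and |y| > 0.
Since the first p symbols of w are all 0's and |xy| ≤ p, y lies entirely in the leading 0-block: y = 0^k for some k with 1 ≤ k ≤ p.
Pump with i = 2: xy^2z = 0^{p+k} 1^p. Now n = p+k > p = m, so the condition n ≤ m fails. Thus xy^2z ∉ L.
This is a contradiction; hence L is not regular.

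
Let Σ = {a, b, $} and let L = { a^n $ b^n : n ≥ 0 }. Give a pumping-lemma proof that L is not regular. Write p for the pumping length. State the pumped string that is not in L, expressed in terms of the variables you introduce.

Suppose for contradiction that L is regular, and let p be the pumping length.
Take w = a^p $ b^p ∈ L with |w| = 2p+1 ≥ p.
By the pumping lemma, w = xyz with |xy| ≤ p and |y| > 0.
Since the first p symbols of w are all a's and |xy| ≤ p, y lies entirely in the leading a-block: y = a^k for some k with 1 ≤ k ≤ p.
Pump with i = 2: xy^2z = a^{p+k} $ b^p, which would require p+k = p. But k ≥ 1, so xy^2z ∉ L.
Contradiction. Therefore L is not regular.

a^{p+k} $ b^p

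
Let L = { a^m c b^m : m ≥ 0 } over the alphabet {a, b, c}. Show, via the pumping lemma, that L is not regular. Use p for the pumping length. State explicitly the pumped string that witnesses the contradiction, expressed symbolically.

a^{p+k} c b^p

Assume L is regular. Let p be the pumping length given by the pumping lemma.
Take w = a^p c b^p ∈ L with |w| = 2p+1 ≥ p.
By the pumping lemma, w = xyz with |xy| ≤ p and |y| ≥ 1.
The first p characters of w are a's, so xy (and hence y) consists only of a's. Write y = a^k, 1 ≤ k ≤ p.
Pump with i = 2: xy^2z = a^{p+k} c b^p, which would require p+k = p. But k ≥ 1, so xy^2z ∉ L.
This is a contradiction; hence L is not regular.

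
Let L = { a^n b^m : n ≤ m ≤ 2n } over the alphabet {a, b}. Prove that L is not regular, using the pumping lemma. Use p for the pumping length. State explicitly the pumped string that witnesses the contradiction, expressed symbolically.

a^{p+k} b^p

Suppose for contradiction that L is regular, and let p be the pumping length.
Take w = a^p b^p ∈ L (since p ≤ p ≤ 2p), with |w| = 2p ≥ p.
The pumping lemma gives a decomposition w = xyz where |xy| ≤ p and |y| > 0.
Because |xy| ≤ p and w begins with p copies of a, we have y = a^k with 1 ≤ k ≤ p.
Pump with i = 2: xy^2z = a^{p+k} b^p. Now n = p+k > p = m, so the condition n ≤ m fails. Thus xy^2z ∉ L.
This is a contradiction; hence L is not regular.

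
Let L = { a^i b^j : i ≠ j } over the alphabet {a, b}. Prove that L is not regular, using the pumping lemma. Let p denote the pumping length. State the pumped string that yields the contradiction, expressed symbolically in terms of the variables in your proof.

a^{p+p!} b^{p+p!}

Suppose for contradiction that L is regular, and let p be the pumping length.
Choose w = a^p b^{p+p!}. Since p ≠ p+p!, w ∈ L; and |w| ≥ p.
The pumping lemma gives a decomposition w = xyz where |xy| ≤ p and |y| ≥ 1.
Since the first p symbols of w are all a's and |xy| ≤ p, y lies entirely in the leading a-block: y = a^k for some k with 1 ≤ k ≤ p.
Since 1 ≤ k ≤ p, k divides p!; set t = 1 + p!/k. Then xy^t z has p + (p!/k)·k = p + p! copies of a. Now the a-count equals the b-count, so i ≠ j fails. So xy^t z = a^{p+p!} b^{p+p!} ∉ L.
This contradicts the pumping lemma, so L is not regular.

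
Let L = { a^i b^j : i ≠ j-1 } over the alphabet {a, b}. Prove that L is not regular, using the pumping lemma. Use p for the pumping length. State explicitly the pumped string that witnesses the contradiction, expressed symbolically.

a^{p+p!} b^{p+p!+1}

Assume L is regular. Let p be the pumping length given by the pumping lemma.
Choose w = a^p b^{p+p!+1}. Since p ≠ (p+p!+1)-1 = p+p!, w ∈ L; and |w| ≥ p.
Write w = xyz as guaranteed by the lemma, with |xy| ≤ p and |y| > 0.
Because |xy| ≤ p and w begins with p copies of a, we have y = a^k with 1 ≤ k ≤ p.
Since 1 ≤ k ≤ p, k divides p!; set t = 1 + p!/k. Then xy^t z has p + (p!/k)·k = p + p! copies of a. Now the a-count is p+p! and (b-count)-1 = (p+p!+1)-1 = p+p!, so i ≠ j-1 fails. So xy^t z = a^{p+p!} b^{p+p!+1} ∉ L.
This contradicts the pumping lemma, so L is not regular.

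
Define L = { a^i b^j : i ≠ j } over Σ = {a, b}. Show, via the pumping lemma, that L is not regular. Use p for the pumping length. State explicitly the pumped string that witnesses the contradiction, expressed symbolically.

a^{p+p!} b^{p+p!}

Assume L is regular. Let p be the pumping length given by the pumping lemma.
Choose w = a^p b^{p+p!}. Since p ≠ p+p!, w ∈ L; and |w| ≥ p.
The pumping lemma gives a decomposition w = xyz where |xy| ≤ p and |y| ≥ 1.
Because |xy| ≤ p and w begins with p copies of a, we have y = a^k with 1 ≤ k ≤ p.
Since 1 ≤ k ≤ p, k divides p!; set t = 1 + p!/k. Then xy^t z has p + (p!/k)·k = p + p! copies of a. Now the a-count equals the b-count, so i ≠ j fails. So xy^t z = a^{p+p!} b^{p+p!} ∉ L.
Contradiction. Therefore L is not regular.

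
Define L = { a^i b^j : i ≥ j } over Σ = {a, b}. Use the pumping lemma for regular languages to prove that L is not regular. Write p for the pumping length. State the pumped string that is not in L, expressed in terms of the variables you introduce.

a^{p-k} b^p

Assume L is regular. Let p be the pumping length given by the pumping lemma.
Choose w = a^p b^p ∈ L, with |w| = 2p ≥ p.
The pumping lemma gives a decomposition w = xyz where |xy| ≤ p and y is nonempty.
Because |xy| ≤ p and w begins with p copies of a, we have y = a^k with 1 ≤ k ≤ p.
Consider xy^0z = xz = a^{p-k} b^p. Since k ≥ 1, the a-count p-k is less than p, so i ≥ j fails; thus xz ∉ L.
Contradiction. Therefore L is not regular.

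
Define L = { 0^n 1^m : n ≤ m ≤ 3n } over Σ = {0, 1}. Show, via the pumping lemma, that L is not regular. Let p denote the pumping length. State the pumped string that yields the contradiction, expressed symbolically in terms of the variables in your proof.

Suppose for contradiction that L is regular, and let p be the pumping length.
Take w = 0^p 1^p ∈ L (since p ≤ p ≤ 3p), with |w| = 2p ≥ p.
The pumping lemma gives a decomposition w = xyz where |xy| ≤ p and |y| > 0.
Since the first p symbols of w are all 0's and |xy| ≤ p, y lies entirely in the leading 0-block: y = 0^k for some k with 1 ≤ k ≤ p.
Pump with i = 2: xy^2z = 0^{p+k} 1^p. Now n = p+k > p = m, so the condition n ≤ m fails. Thus xy^2z ∉ L.
This contradicts the pumping lemma, so L is not regular.

0^{p+k} 1^p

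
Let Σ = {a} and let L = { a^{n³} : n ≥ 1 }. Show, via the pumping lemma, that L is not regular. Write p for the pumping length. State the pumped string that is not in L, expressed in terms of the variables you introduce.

a^{p³+k}

Assume L is regular; let p be its pumping constant.
Take w = a^{p³} ∈ L with |w| = p³ ≥ p.
Write w = xyz as guaranteed by the lemma, with |xy| ≤ p and |y| ≥ 1.
Then y = a^k for some k with 1 ≤ k ≤ p.
Pump with i = 2: xy^2z = a^{p³+k}. Since 1 ≤ k ≤ p, p³ < p³+k ≤ p³+p < p³+3p²+3p+1 = (p+1)³, so p³+k is not a perfect cube. So xy^2z ∉ L.
This is a contradiction; hence L is not regular.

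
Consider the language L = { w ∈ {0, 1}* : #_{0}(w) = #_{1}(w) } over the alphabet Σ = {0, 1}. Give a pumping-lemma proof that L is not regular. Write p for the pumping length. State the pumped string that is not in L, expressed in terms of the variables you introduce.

Toward a contradiction, assume L is regular with pumping length p.
Choose w = 0^p 1^p ∈ L with |w| = 2p ≥ p.
The pumping lemma gives a decomposition w = xyz where |xy| ≤ p and |y| > 0.
Because |xy| ≤ p and w begins with p copies of 0, we have y = 0^k with 1 ≤ k ≤ p.
Pump with i = 2: xy^2z = 0^{p+k} 1^p has p+k occurrences of 0 but only p of 1. Since k ≥ 1 the counts differ, so xy^2z ∉ L.
Contradiction. Therefore L is not regular.

0^{p+k} 1^p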